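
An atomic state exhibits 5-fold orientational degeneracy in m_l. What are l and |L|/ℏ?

l = 2, |L| = √6 ℏ ≈ 2.449ℏ

Since there are 2l+1 = 5 values of m_l, l = 2.
|L| = ℏ√(l(l+1)) = ℏ√(2·3) = √6 ℏ.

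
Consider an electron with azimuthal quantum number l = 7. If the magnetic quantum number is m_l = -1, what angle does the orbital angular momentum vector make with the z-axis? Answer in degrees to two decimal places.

|L| = ℏ√(l(l+1)) = 2√14 ℏ.
L_z = m_l ℏ = −1ℏ.
cos θ = L_z/|L| = -1/√56, so θ ≈ 97.68°.

θ ≈ 97.68°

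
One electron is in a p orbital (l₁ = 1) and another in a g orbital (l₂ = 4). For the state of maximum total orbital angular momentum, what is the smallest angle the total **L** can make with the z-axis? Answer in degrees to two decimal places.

θ_min ≈ 24.09°

L runs from |1 − 4| = 3 to 1 + 4 = 5.
Allowed values: L = 3, 4, 5.
The maximum is L = 5, with |L_tot| = ℏ√(5·6) = √30 ℏ.
The minimum angle with z is arccos(5/√30) ≈ 24.09°.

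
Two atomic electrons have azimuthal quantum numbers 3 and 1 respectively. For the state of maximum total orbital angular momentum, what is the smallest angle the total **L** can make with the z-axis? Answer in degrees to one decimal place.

θ_min ≈ 26.6°

By the triangle rule, |l₁ − l₂| ≤ L ≤ l₁ + l₂.
L ∈ {2, 3, 4}.
The maximum is L = 4, with |L_tot| = ℏ√(4·5) = 2√5 ℏ.
The minimum angle with z is arccos(4/√20) ≈ 26.6°.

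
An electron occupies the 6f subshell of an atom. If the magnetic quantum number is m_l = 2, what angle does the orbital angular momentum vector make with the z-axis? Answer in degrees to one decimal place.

For 6f, l = 3.
|L| = √(l(l+1)) ℏ = 2√3 ℏ.
L_z = m_l ℏ = 2ℏ.
cos θ = L_z/|L| = 2/√12, so θ ≈ 54.7°.

θ ≈ 54.7°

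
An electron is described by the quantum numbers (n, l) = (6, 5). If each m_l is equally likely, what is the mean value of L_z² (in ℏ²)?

⟨L_z²⟩ = 10 ℏ²

The allowed m_l values are -5, -4, -3, -2, -1, 0, 1, 2, 3, 4, 5.
⟨L_z²⟩ = ℏ²·(Σ m_l²)/(2l+1) = ℏ²·110/11 = 10ℏ².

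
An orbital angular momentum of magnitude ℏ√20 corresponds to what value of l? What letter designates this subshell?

l = 4 (g orbital)

(|L|/ℏ)² = l(l+1) = 20.
Solving: l = 4.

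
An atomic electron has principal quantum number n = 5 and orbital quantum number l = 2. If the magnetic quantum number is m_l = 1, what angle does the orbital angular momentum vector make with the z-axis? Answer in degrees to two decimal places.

|L| = ℏ√(l(l+1)) = √6 ℏ.
L_z = m_l ℏ = 1ℏ.
cos θ = L_z/|L| = 1/√6, so θ ≈ 65.91°.

θ ≈ 65.91°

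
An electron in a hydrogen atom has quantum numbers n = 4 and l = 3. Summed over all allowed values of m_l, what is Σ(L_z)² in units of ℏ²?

The allowed m_l values are -3, -2, -1, 0, 1, 2, 3.
Σ m_l² = l(l+1)(2l+1)/3 = 3·4·7/3 = 28.

Σ(L_z)² = 28 ℏ²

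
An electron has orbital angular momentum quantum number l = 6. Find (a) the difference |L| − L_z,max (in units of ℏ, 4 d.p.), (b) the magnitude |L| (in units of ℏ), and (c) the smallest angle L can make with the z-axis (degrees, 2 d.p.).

|L| − L_z,max = (√42 − 6)ℏ ≈ 0.4807ℏ.
|L| = ℏ√(6·7) = √42 ℏ ≈ 6.481ℏ.
cos θ_min = 6/√42, so θ_min ≈ 22.21°.

|L|−L_z,max ≈ 0.4807ℏ; |L| = √42 ℏ ≈ 6.481ℏ; θ_min ≈ 22.21°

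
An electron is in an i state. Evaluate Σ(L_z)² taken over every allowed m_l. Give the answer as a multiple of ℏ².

The letter i corresponds to l = 6.
m_l runs from −6 to 6, i.e. {-6, -5, -4, -3, -2, -1, 0, 1, 2, 3, 4, 5, 6}.
Σ m_l² = l(l+1)(2l+1)/3 = 6·7·13/3 = 182.

Σ(L_z)² = 182 ℏ²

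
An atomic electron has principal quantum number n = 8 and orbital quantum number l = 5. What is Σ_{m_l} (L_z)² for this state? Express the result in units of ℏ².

m_l ∈ {-5, -4, -3, -2, -1, 0, 1, 2, 3, 4, 5}.
Summing m² from −5 to 5: Σ m_l² = 110.

Σ(L_z)² = 110 ℏ²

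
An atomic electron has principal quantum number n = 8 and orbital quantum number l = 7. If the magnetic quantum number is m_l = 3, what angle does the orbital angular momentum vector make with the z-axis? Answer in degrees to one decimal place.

θ ≈ 66.4°

|L| = √(l(l+1)) ℏ = 2√14 ℏ.
L_z = m_l ℏ = 3ℏ.
cos θ = L_z/|L| = 3/√56, so θ ≈ 66.4°.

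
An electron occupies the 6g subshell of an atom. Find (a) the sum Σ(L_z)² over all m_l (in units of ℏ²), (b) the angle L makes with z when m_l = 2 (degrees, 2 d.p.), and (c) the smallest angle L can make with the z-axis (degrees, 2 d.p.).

Σ(L_z)² = 60 ℏ²; θ(m_l=2) ≈ 63.43°; θ_min ≈ 26.57°

The 6g subshell has l = 4.
Σ m_l² = 60, so Σ(L_z)² = 60 ℏ².
For m_l = 2: cos θ = 2/√20, θ ≈ 63.43°.
cos θ_min = 4/√20, so θ_min ≈ 26.57°.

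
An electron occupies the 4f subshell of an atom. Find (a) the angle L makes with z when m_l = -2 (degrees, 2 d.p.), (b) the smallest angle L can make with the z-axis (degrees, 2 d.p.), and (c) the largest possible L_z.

The 4f subshell has l = 3.
For m_l = -2: cos θ = -2/√12, θ ≈ 125.26°.
cos θ_min = 3/√12, so θ_min ≈ 30.00°.
L_z,max = lℏ = 3ℏ.

θ(m_l=-2) ≈ 125.26°; θ_min ≈ 30.00°; L_z,max = 3ℏ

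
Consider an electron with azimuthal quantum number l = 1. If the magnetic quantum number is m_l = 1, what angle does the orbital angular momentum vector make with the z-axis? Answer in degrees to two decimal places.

|L| = ℏ√(l(l+1)) = √2 ℏ.
L_z = m_l ℏ = 1ℏ.
cos θ = L_z/|L| = 1/√2, so θ ≈ 45.00°.

θ ≈ 45.00°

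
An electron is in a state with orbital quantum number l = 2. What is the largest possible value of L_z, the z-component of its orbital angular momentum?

L_z,max = 2ℏ

L_z = m_l ℏ with m_l ∈ {−2, …, 2}; the maximum is m_l = 2.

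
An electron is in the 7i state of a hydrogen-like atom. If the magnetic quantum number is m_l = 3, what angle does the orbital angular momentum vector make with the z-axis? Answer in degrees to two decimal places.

7i means n = 7, l = 6.
|L| = ℏ√(l(l+1)) = √42 ℏ.
L_z = m_l ℏ = 3ℏ.
cos θ = L_z/|L| = 3/√42, so θ ≈ 62.42°.

θ ≈ 62.42°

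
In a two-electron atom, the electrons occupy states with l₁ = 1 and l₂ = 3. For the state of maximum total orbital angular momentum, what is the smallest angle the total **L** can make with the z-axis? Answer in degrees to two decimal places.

Angular momentum addition gives L = |l₁ − l₂|, …, l₁ + l₂.
L ∈ {2, 3, 4}.
The maximum is L = 4, with |L_tot| = ℏ√(4·5) = 2√5 ℏ.
The minimum angle with z is arccos(4/√20) ≈ 26.57°.

θ_min ≈ 26.57°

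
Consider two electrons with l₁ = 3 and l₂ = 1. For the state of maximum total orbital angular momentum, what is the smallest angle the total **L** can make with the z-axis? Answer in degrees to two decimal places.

By the triangle rule, |l₁ − l₂| ≤ L ≤ l₁ + l₂.
Allowed values: L = 2, 3, 4.
The maximum is L = 4, with |L_tot| = ℏ√(4·5) = 2√5 ℏ.
The minimum angle with z is arccos(4/√20) ≈ 26.57°.

θ_min ≈ 26.57°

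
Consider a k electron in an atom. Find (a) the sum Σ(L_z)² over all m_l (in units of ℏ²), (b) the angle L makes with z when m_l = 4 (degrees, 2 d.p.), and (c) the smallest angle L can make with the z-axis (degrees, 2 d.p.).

Σ(L_z)² = 280 ℏ²; θ(m_l=4) ≈ 57.69°; θ_min ≈ 20.70°

The letter k corresponds to l = 7.
Σ m_l² = 280, so Σ(L_z)² = 280 ℏ².
For m_l = 4: cos θ = 4/√56, θ ≈ 57.69°.
cos θ_min = 7/√56, so θ_min ≈ 20.70°.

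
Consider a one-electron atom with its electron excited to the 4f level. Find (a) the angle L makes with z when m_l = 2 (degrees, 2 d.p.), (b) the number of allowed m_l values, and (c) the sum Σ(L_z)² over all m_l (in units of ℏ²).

θ(m_l=2) ≈ 54.74°; 7 values; Σ(L_z)² = 28 ℏ²

The 4f level has l = 3.
For m_l = 2: cos θ = 2/√12, θ ≈ 54.74°.
There are 2l+1 = 7 values of m_l.
Σ m_l² = 28, so Σ(L_z)² = 28 ℏ².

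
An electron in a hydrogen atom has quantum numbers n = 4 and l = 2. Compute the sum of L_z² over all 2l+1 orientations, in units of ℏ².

m_l runs from −2 to 2, i.e. {-2, -1, 0, 1, 2}.
Σ m_l² = 2·(1 + 4) = 10.

Σ(L_z)² = 10 ℏ²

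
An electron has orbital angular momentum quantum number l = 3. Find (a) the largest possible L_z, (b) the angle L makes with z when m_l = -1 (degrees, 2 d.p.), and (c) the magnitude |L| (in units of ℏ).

L_z,max = lℏ = 3ℏ.
For m_l = -1: cos θ = -1/√12, θ ≈ 106.78°.
|L| = ℏ√(3·4) = 2√3 ℏ ≈ 3.464ℏ.

L_z,max = 3ℏ; θ(m_l=-1) ≈ 106.78°; |L| = 2√3 ℏ ≈ 3.464ℏ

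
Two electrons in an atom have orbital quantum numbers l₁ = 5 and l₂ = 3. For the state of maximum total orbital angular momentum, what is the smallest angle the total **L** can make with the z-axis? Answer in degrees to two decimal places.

Angular momentum addition gives L = |l₁ − l₂|, …, l₁ + l₂.
L ∈ {2, 3, 4, 5, 6, 7, 8}.
The maximum is L = 8, with |L_tot| = ℏ√(8·9) = 6√2 ℏ.
The minimum angle with z is arccos(8/√72) ≈ 19.47°.

θ_min ≈ 19.47°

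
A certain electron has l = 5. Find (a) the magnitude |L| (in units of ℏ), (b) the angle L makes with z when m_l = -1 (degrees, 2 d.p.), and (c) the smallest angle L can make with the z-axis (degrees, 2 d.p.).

|L| = ℏ√(5·6) = √30 ℏ ≈ 5.477ℏ.
For m_l = -1: cos θ = -1/√30, θ ≈ 100.52°.
cos θ_min = 5/√30, so θ_min ≈ 24.09°.

|L| = √30 ℏ ≈ 5.477ℏ; θ(m_l=-1) ≈ 100.52°; θ_min ≈ 24.09°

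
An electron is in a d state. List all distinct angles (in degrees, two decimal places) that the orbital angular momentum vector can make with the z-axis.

θ ∈ {35.26°, 65.91°, 90.00°, 114.09°, 144.74°}

The letter d corresponds to l = 2.
|L| = √(l(l+1)) ℏ = √6 ℏ.
cos θ = m_l/√6 for each m_l ∈ {-2, -1, 0, 1, 2}.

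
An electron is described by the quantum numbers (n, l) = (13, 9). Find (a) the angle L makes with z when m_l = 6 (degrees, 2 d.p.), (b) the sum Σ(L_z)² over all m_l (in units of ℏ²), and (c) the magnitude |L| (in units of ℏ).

For m_l = 6: cos θ = 6/√90, θ ≈ 50.77°.
Σ m_l² = 570, so Σ(L_z)² = 570 ℏ².
|L| = ℏ√(9·10) = 3√10 ℏ ≈ 9.487ℏ.

θ(m_l=6) ≈ 50.77°; Σ(L_z)² = 570 ℏ²; |L| = 3√10 ℏ ≈ 9.487ℏ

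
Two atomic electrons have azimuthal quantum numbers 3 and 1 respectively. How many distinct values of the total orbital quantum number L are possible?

3

Angular momentum addition gives L = |l₁ − l₂|, …, l₁ + l₂.
L ∈ {2, 3, 4}.
That is 3 values.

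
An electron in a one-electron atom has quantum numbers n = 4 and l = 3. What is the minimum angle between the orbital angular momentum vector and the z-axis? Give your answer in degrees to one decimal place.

θ_min ≈ 30.0°

|L| = ℏ√(l(l+1)) = 2√3 ℏ.
The smallest angle corresponds to the largest L_z, i.e. m_l = l = 3, giving L_z = 3ℏ.
cos θ_min = 3/√12, so θ_min ≈ 30.0°.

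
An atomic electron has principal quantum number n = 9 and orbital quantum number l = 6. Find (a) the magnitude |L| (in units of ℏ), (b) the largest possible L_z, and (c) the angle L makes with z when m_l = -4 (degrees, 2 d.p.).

|L| = ℏ√(6·7) = √42 ℏ ≈ 6.481ℏ.
L_z,max = lℏ = 6ℏ.
For m_l = -4: cos θ = -4/√42, θ ≈ 128.11°.

|L| = √42 ℏ ≈ 6.481ℏ; L_z,max = 6ℏ; θ(m_l=-4) ≈ 128.11°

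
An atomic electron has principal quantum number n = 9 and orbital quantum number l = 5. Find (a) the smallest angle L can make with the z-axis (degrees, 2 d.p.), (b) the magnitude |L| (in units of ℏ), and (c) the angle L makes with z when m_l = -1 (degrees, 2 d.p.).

cos θ_min = 5/√30, so θ_min ≈ 24.09°.
|L| = ℏ√(5·6) = √30 ℏ ≈ 5.477ℏ.
For m_l = -1: cos θ = -1/√30, θ ≈ 100.52°.

θ_min ≈ 24.09°; |L| = √30 ℏ ≈ 5.477ℏ; θ(m_l=-1) ≈ 100.52°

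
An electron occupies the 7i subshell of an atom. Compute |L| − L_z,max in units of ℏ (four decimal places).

For 7i, l = 6.
|L| = √42 ℏ ≈ 6.4807ℏ, while L_z,max = lℏ = 6ℏ.
The difference is (√42 − 6)ℏ ≈ 0.4807ℏ.

|L| − L_z,max ≈ 0.4807ℏ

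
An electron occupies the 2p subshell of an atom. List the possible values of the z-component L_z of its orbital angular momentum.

L_z ∈ {−ℏ, 0, ℏ}

2p means n = 2, l = 1.
L_z = m_l ℏ with m_l ranging from −l to +l in integer steps.
For l = 1: m_l ∈ {-1, 0, 1}.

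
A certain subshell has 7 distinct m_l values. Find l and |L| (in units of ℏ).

7 = 2l + 1, so l = (7−1)/2 = 3.
Then |L| = √(l(l+1)) ℏ = 2√3 ℏ.

l = 3, |L| = 2√3 ℏ ≈ 3.464ℏ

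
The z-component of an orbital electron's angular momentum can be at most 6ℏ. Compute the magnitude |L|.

|L| = √42 ℏ ≈ 6.481ℏ

The maximum L_z equals lℏ, giving l = 6.
|L| = √(l(l+1)) ℏ = √42 ℏ.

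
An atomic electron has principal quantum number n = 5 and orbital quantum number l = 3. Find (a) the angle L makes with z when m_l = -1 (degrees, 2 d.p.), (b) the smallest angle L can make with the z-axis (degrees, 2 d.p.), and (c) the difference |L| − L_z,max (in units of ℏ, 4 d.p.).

For m_l = -1: cos θ = -1/√12, θ ≈ 106.78°.
cos θ_min = 3/√12, so θ_min ≈ 30.00°.
|L| − L_z,max = (2√3 − 3)ℏ ≈ 0.4641ℏ.

θ(m_l=-1) ≈ 106.78°; θ_min ≈ 30.00°; |L|−L_z,max ≈ 0.4641ℏ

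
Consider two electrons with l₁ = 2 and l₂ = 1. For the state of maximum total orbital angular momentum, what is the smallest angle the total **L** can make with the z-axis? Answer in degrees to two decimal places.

The total orbital quantum number L ranges from |l₁ − l₂| to l₁ + l₂ in integer steps.
L ∈ {1, 2, 3}.
The maximum is L = 3, with |L_tot| = ℏ√(3·4) = 2√3 ℏ.
The minimum angle with z is arccos(3/√12) ≈ 30.00°.

θ_min ≈ 30.00°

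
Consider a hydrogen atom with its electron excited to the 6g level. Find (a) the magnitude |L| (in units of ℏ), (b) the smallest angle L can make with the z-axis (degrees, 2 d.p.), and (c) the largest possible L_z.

The 6g level has l = 4.
|L| = ℏ√(4·5) = 2√5 ℏ ≈ 4.472ℏ.
cos θ_min = 4/√20, so θ_min ≈ 26.57°.
L_z,max = lℏ = 4ℏ.

|L| = 2√5 ℏ ≈ 4.472ℏ; θ_min ≈ 26.57°; L_z,max = 4ℏ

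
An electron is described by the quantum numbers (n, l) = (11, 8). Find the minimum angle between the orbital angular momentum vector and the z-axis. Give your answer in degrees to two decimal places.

|L| = ℏ√(l(l+1)) = 6√2 ℏ.
The smallest angle corresponds to the largest L_z, i.e. m_l = l = 8, giving L_z = 8ℏ.
cos θ_min = 8/√72, so θ_min ≈ 19.47°.

θ_min ≈ 19.47°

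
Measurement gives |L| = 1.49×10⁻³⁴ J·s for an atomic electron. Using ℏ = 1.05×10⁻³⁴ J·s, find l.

l = 1

|L|/ℏ = (1.49×10⁻³⁴)/(1.05×10⁻³⁴) ≈ 1.419.
l(l+1) ≈ 1.419² ≈ 2.01, so l = 1.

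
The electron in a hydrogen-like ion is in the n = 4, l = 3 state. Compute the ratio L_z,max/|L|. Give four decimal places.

L_z,max/|L| = 0.8660

|L| = 2√3 ℏ ≈ 3.4641ℏ, while L_z,max = lℏ = 3ℏ.
L_z,max/|L| = 3/√12 = 0.8660.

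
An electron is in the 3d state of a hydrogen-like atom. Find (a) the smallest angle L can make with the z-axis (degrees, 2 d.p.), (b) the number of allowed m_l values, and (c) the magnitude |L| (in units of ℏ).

The 3d subshell has l = 2.
cos θ_min = 2/√6, so θ_min ≈ 35.26°.
There are 2l+1 = 5 values of m_l.
|L| = ℏ√(2·3) = √6 ℏ ≈ 2.449ℏ.

θ_min ≈ 35.26°; 5 values; |L| = √6 ℏ ≈ 2.449ℏ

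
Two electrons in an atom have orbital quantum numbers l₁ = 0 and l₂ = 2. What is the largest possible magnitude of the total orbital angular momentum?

By the triangle rule, |l₁ − l₂| ≤ L ≤ l₁ + l₂.
So L can be 2.
The largest magnitude corresponds to L = 2: |L_tot| = ℏ√(2·3) = √6 ℏ.

|L_tot|_max = √6 ℏ ≈ 2.449ℏ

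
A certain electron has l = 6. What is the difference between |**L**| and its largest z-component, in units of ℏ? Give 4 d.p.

|L| = √42 ℏ ≈ 6.4807ℏ, while L_z,max = lℏ = 6ℏ.
The difference is (√42 − 6)ℏ ≈ 0.4807ℏ.

|L| − L_z,max ≈ 0.4807ℏ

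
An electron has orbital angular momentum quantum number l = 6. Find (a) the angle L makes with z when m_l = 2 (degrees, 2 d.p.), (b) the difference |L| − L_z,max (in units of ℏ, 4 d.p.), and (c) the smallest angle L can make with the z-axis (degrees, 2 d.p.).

θ(m_l=2) ≈ 72.02°; |L|−L_z,max ≈ 0.4807ℏ; θ_min ≈ 22.21°

For m_l = 2: cos θ = 2/√42, θ ≈ 72.02°.
|L| − L_z,max = (√42 − 6)ℏ ≈ 0.4807ℏ.
cos θ_min = 6/√42, so θ_min ≈ 22.21°.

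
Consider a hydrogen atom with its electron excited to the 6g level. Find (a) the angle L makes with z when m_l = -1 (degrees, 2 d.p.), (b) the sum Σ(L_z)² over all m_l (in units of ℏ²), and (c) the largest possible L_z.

θ(m_l=-1) ≈ 102.92°; Σ(L_z)² = 60 ℏ²; L_z,max = 4ℏ

The 6g level has l = 4.
For m_l = -1: cos θ = -1/√20, θ ≈ 102.92°.
Σ m_l² = 60, so Σ(L_z)² = 60 ℏ².
L_z,max = lℏ = 4ℏ.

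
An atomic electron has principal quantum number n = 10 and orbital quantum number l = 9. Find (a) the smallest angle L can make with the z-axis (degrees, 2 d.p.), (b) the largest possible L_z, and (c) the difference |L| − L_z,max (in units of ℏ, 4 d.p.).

cos θ_min = 9/√90, so θ_min ≈ 18.43°.
L_z,max = lℏ = 9ℏ.
|L| − L_z,max = (3√10 − 9)ℏ ≈ 0.4868ℏ.

θ_min ≈ 18.43°; L_z,max = 9ℏ; |L|−L_z,max ≈ 0.4868ℏ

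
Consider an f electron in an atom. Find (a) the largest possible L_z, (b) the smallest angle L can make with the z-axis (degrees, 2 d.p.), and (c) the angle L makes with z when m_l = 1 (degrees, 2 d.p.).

An f state has l = 3.
L_z,max = lℏ = 3ℏ.
cos θ_min = 3/√12, so θ_min ≈ 30.00°.
For m_l = 1: cos θ = 1/√12, θ ≈ 73.22°.

L_z,max = 3ℏ; θ_min ≈ 30.00°; θ(m_l=1) ≈ 73.22°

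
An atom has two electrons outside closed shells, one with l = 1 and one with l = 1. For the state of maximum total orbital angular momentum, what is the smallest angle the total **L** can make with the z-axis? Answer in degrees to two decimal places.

θ_min ≈ 35.26°

Angular momentum addition gives L = |l₁ − l₂|, …, l₁ + l₂.
L ∈ {0, 1, 2}.
The maximum is L = 2, with |L_tot| = ℏ√(2·3) = √6 ℏ.
The minimum angle with z is arccos(2/√6) ≈ 35.26°.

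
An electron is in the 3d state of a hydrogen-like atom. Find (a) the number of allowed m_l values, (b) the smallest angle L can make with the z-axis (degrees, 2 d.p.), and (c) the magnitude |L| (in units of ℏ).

5 values; θ_min ≈ 35.26°; |L| = √6 ℏ ≈ 2.449ℏ

3d means n = 3, l = 2.
There are 2l+1 = 5 values of m_l.
cos θ_min = 2/√6, so θ_min ≈ 35.26°.
|L| = ℏ√(2·3) = √6 ℏ ≈ 2.449ℏ.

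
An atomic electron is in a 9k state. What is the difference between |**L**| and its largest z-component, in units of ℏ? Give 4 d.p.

|L| − L_z,max ≈ 0.4833ℏ

9k means n = 9, l = 7.
|L| = 2√14 ℏ ≈ 7.4833ℏ, while L_z,max = lℏ = 7ℏ.
The difference is (2√14 − 7)ℏ ≈ 0.4833ℏ.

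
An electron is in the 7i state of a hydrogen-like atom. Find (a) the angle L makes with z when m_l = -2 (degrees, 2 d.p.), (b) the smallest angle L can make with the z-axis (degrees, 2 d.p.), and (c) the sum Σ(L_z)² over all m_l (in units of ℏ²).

The 7i subshell has l = 6.
For m_l = -2: cos θ = -2/√42, θ ≈ 107.98°.
cos θ_min = 6/√42, so θ_min ≈ 22.21°.
Σ m_l² = 182, so Σ(L_z)² = 182 ℏ².

θ(m_l=-2) ≈ 107.98°; θ_min ≈ 22.21°; Σ(L_z)² = 182 ℏ²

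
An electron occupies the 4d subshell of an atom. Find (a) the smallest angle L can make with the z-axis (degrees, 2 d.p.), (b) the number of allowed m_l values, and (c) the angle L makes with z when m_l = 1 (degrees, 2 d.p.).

θ_min ≈ 35.26°; 5 values; θ(m_l=1) ≈ 65.91°

4d means n = 4, l = 2.
cos θ_min = 2/√6, so θ_min ≈ 35.26°.
There are 2l+1 = 5 values of m_l.
For m_l = 1: cos θ = 1/√6, θ ≈ 65.91°.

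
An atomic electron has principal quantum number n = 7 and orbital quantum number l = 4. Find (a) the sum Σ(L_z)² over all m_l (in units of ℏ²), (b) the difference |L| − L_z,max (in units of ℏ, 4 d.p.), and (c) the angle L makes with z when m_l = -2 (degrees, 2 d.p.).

Σ m_l² = 60, so Σ(L_z)² = 60 ℏ².
|L| − L_z,max = (2√5 − 4)ℏ ≈ 0.4721ℏ.
For m_l = -2: cos θ = -2/√20, θ ≈ 116.57°.

Σ(L_z)² = 60 ℏ²; |L|−L_z,max ≈ 0.4721ℏ; θ(m_l=-2) ≈ 116.57°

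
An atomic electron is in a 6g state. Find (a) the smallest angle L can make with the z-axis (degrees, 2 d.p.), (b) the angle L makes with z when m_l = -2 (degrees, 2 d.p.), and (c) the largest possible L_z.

θ_min ≈ 26.57°; θ(m_l=-2) ≈ 116.57°; L_z,max = 4ℏ

The 6g subshell has l = 4.
cos θ_min = 4/√20, so θ_min ≈ 26.57°.
For m_l = -2: cos θ = -2/√20, θ ≈ 116.57°.
L_z,max = lℏ = 4ℏ.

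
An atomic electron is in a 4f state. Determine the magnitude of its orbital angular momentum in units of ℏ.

|L| = 2√3 ℏ ≈ 3.464ℏ

4f means n = 4, l = 3.
|L| = ℏ√(l(l+1)) = ℏ√(3·4) = 2√3 ℏ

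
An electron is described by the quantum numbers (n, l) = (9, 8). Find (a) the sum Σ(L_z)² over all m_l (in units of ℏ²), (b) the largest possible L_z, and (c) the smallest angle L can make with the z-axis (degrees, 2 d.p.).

Σ m_l² = 408, so Σ(L_z)² = 408 ℏ².
L_z,max = lℏ = 8ℏ.
cos θ_min = 8/√72, so θ_min ≈ 19.47°.

Σ(L_z)² = 408 ℏ²; L_z,max = 8ℏ; θ_min ≈ 19.47°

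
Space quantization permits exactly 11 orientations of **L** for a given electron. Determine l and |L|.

l = 5, |L| = √30 ℏ ≈ 5.477ℏ

2l + 1 = 11 ⇒ l = 5.
Then |L| = √(l(l+1)) ℏ = √30 ℏ.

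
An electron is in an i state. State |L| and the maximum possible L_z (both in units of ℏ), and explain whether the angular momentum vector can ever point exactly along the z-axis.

The letter i corresponds to l = 6.
|L| = √42 ℏ ≈ 6.4807ℏ, while L_z,max = lℏ = 6ℏ.
Since |L| > L_z,max, the vector can never point exactly along z; the closest it comes is θ_min = arccos(6/√42) ≈ 22.2°.

No: L_z,max = 6ℏ < |L| = √42 ℏ ≈ 6.481ℏ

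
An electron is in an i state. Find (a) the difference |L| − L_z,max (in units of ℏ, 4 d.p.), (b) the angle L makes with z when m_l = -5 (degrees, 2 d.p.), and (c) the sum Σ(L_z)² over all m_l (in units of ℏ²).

|L|−L_z,max ≈ 0.4807ℏ; θ(m_l=-5) ≈ 140.49°; Σ(L_z)² = 182 ℏ²

For an i orbital, l = 6.
|L| − L_z,max = (√42 − 6)ℏ ≈ 0.4807ℏ.
For m_l = -5: cos θ = -5/√42, θ ≈ 140.49°.
Σ m_l² = 182, so Σ(L_z)² = 182 ℏ².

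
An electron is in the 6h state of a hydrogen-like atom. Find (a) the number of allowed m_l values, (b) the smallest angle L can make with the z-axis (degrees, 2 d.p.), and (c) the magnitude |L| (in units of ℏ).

11 values; θ_min ≈ 24.09°; |L| = √30 ℏ ≈ 5.477ℏ

The 6h subshell has l = 5.
There are 2l+1 = 11 values of m_l.
cos θ_min = 5/√30, so θ_min ≈ 24.09°.
|L| = ℏ√(5·6) = √30 ℏ ≈ 5.477ℏ.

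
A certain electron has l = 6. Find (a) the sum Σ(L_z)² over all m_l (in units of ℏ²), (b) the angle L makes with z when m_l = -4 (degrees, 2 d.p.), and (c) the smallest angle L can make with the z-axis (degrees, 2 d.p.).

Σ m_l² = 182, so Σ(L_z)² = 182 ℏ².
For m_l = -4: cos θ = -4/√42, θ ≈ 128.11°.
cos θ_min = 6/√42, so θ_min ≈ 22.21°.

Σ(L_z)² = 182 ℏ²; θ(m_l=-4) ≈ 128.11°; θ_min ≈ 22.21°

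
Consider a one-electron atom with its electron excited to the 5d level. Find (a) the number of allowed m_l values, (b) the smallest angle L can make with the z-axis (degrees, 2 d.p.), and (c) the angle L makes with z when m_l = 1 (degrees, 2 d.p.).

5 values; θ_min ≈ 35.26°; θ(m_l=1) ≈ 65.91°

The 5d level has l = 2.
There are 2l+1 = 5 values of m_l.
cos θ_min = 2/√6, so θ_min ≈ 35.26°.
For m_l = 1: cos θ = 1/√6, θ ≈ 65.91°.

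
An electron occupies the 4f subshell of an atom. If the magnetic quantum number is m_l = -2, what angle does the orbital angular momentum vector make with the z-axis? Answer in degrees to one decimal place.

The 4f subshell has l = 3.
|L| = √(l(l+1)) ℏ = 2√3 ℏ.
L_z = m_l ℏ = −2ℏ.
cos θ = L_z/|L| = -2/√12, so θ ≈ 125.3°.

θ ≈ 125.3°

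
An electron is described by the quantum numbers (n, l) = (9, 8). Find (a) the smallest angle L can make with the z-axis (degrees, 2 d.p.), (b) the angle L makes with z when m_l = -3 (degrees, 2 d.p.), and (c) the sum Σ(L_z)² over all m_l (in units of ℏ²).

cos θ_min = 8/√72, so θ_min ≈ 19.47°.
For m_l = -3: cos θ = -3/√72, θ ≈ 110.70°.
Σ m_l² = 408, so Σ(L_z)² = 408 ℏ².

θ_min ≈ 19.47°; θ(m_l=-3) ≈ 110.70°; Σ(L_z)² = 408 ℏ²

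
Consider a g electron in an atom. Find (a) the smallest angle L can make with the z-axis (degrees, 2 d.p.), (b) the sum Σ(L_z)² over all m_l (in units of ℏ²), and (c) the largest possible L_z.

θ_min ≈ 26.57°; Σ(L_z)² = 60 ℏ²; L_z,max = 4ℏ

The letter g corresponds to l = 4.
cos θ_min = 4/√20, so θ_min ≈ 26.57°.
Σ m_l² = 60, so Σ(L_z)² = 60 ℏ².
L_z,max = lℏ = 4ℏ.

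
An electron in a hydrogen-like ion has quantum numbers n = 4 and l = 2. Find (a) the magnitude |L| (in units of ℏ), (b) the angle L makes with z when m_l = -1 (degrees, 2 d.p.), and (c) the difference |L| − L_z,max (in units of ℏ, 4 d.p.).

|L| = ℏ√(2·3) = √6 ℏ ≈ 2.449ℏ.
For m_l = -1: cos θ = -1/√6, θ ≈ 114.09°.
|L| − L_z,max = (√6 − 2)ℏ ≈ 0.4495ℏ.

|L| = √6 ℏ ≈ 2.449ℏ; θ(m_l=-1) ≈ 114.09°; |L|−L_z,max ≈ 0.4495ℏ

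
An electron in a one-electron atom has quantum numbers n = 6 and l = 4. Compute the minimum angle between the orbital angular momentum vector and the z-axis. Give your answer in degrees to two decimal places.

|L| = √(l(l+1)) ℏ = 2√5 ℏ.
The smallest angle corresponds to the largest L_z, i.e. m_l = l = 4, giving L_z = 4ℏ.
cos θ_min = 4/√20, so θ_min ≈ 26.57°.

θ_min ≈ 26.57°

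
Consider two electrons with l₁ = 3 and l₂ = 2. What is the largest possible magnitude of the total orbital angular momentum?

Angular momentum addition gives L = |l₁ − l₂|, …, l₁ + l₂.
Allowed values: L = 1, 2, 3, 4, 5.
The largest magnitude corresponds to L = 5: |L_tot| = ℏ√(5·6) = √30 ℏ.

|L_tot|_max = √30 ℏ ≈ 5.477ℏ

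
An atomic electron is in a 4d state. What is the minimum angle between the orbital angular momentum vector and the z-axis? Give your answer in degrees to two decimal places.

For 4d, l = 2.
|L| = √(l(l+1)) ℏ = √6 ℏ.
The smallest angle corresponds to the largest L_z, i.e. m_l = l = 2, giving L_z = 2ℏ.
cos θ_min = 2/√6, so θ_min ≈ 35.26°.

θ_min ≈ 35.26°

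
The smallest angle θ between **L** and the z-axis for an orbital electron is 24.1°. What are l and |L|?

cos²θ_min = l/(l+1) = 0.8333.
Thus l = 0.8333/(1 − 0.8333) ≈ 5.
Then |L| = ℏ√(5·6) = √30 ℏ.

l = 5, |L| = √30 ℏ ≈ 5.477ℏ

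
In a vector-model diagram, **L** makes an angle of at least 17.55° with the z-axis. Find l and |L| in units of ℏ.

l = 10, |L| = √110 ℏ ≈ 10.488ℏ

At minimum angle, m_l = l, so cos θ = l/√(l(l+1)); cos²θ = l/(l+1) = 0.9091.
l = cos²θ/sin²θ ≈ 10.
Then |L| = ℏ√(10·11) = √110 ℏ.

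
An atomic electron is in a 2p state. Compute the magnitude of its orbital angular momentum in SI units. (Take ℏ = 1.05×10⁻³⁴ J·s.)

|L| = 1.48×10⁻³⁴ J·s

2p means n = 2, l = 1.
|L| = ℏ√(l(l+1)) = ℏ√(1·2) = √2 ℏ
Numerically, |L| = 1.414 × (1.05×10⁻³⁴ J·s) = 1.48×10⁻³⁴ J·s.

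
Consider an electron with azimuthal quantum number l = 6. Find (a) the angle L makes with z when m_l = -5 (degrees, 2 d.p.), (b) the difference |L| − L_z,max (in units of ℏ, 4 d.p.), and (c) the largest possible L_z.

For m_l = -5: cos θ = -5/√42, θ ≈ 140.49°.
|L| − L_z,max = (√42 − 6)ℏ ≈ 0.4807ℏ.
L_z,max = lℏ = 6ℏ.

θ(m_l=-5) ≈ 140.49°; |L|−L_z,max ≈ 0.4807ℏ; L_z,max = 6ℏ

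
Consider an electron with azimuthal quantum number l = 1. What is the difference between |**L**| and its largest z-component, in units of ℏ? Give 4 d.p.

|L| = √2 ℏ ≈ 1.4142ℏ, while L_z,max = lℏ = 1ℏ.
The difference is (√2 − 1)ℏ ≈ 0.4142ℏ.

|L| − L_z,max ≈ 0.4142ℏ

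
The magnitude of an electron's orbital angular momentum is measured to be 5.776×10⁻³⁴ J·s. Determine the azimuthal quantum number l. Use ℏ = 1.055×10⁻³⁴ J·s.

|L|/ℏ = (5.776×10⁻³⁴)/(1.055×10⁻³⁴) ≈ 5.475.
Set l(l+1) = 29.97; the integer solution is l = 5.

l = 5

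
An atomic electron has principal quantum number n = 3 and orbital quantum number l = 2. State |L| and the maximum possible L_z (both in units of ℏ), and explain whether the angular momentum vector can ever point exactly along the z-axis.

No: L_z,max = 2ℏ < |L| = √6 ℏ ≈ 2.449ℏ

|L| = √6 ℏ ≈ 2.4495ℏ, while L_z,max = lℏ = 2ℏ.
Since |L| > L_z,max, the vector can never point exactly along z; the closest it comes is θ_min = arccos(2/√6) ≈ 35.3°.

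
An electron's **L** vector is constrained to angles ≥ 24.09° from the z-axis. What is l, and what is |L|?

At minimum angle, m_l = l, so cos θ = l/√(l(l+1)); cos²θ = l/(l+1) = 0.8334.
Solving: l = 5.
Then |L| = ℏ√(5·6) = √30 ℏ.

l = 5, |L| = √30 ℏ ≈ 5.477ℏ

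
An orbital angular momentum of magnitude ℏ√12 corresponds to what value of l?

(|L|/ℏ)² = l(l+1) = 12.
Solving: l = 3.

l = 3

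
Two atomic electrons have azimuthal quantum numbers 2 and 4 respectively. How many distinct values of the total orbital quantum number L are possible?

5

The total orbital quantum number L ranges from |l₁ − l₂| to l₁ + l₂ in integer steps.
Allowed values: L = 2, 3, 4, 5, 6.
That is 5 values.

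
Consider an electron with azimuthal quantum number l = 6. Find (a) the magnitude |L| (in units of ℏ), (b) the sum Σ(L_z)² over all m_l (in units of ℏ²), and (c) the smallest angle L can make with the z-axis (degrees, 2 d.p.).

|L| = ℏ√(6·7) = √42 ℏ ≈ 6.481ℏ.
Σ m_l² = 182, so Σ(L_z)² = 182 ℏ².
cos θ_min = 6/√42, so θ_min ≈ 22.21°.

|L| = √42 ℏ ≈ 6.481ℏ; Σ(L_z)² = 182 ℏ²; θ_min ≈ 22.21°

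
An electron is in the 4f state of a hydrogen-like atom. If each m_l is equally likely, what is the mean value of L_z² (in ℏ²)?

⟨L_z²⟩ = 4 ℏ²

The 4f subshell has l = 3.
The allowed m_l values are -3, -2, -1, 0, 1, 2, 3.
Average of L_z² over 7 states: 28/7 ℏ² = 4 ℏ².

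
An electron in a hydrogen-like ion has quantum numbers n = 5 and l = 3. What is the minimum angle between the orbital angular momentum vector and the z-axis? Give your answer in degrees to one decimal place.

θ_min ≈ 30.0°

|L| = ℏ√(l(l+1)) = 2√3 ℏ.
The smallest angle corresponds to the largest L_z, i.e. m_l = l = 3, giving L_z = 3ℏ.
cos θ_min = 3/√12, so θ_min ≈ 30.0°.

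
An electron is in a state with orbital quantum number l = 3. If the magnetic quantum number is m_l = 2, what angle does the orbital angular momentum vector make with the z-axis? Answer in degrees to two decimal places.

|L| = √(l(l+1)) ℏ = 2√3 ℏ.
L_z = m_l ℏ = 2ℏ.
cos θ = L_z/|L| = 2/√12, so θ ≈ 54.74°.

θ ≈ 54.74°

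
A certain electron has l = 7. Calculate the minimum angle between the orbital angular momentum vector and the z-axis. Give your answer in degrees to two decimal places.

|L|² = l(l+1)ℏ² = 56ℏ², so |L| = 2√14 ℏ.
The smallest angle corresponds to the largest L_z, i.e. m_l = l = 7, giving L_z = 7ℏ.
cos θ_min = 7/√56, so θ_min ≈ 20.70°.

θ_min ≈ 20.70°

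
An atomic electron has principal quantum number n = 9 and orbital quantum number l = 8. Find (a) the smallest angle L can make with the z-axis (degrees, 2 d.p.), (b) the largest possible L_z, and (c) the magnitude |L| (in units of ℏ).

cos θ_min = 8/√72, so θ_min ≈ 19.47°.
L_z,max = lℏ = 8ℏ.
|L| = ℏ√(8·9) = 6√2 ℏ ≈ 8.485ℏ.

θ_min ≈ 19.47°; L_z,max = 8ℏ; |L| = 6√2 ℏ ≈ 8.485ℏ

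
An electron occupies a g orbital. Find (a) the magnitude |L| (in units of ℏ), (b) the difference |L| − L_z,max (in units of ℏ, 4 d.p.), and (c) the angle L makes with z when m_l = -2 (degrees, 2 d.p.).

G corresponds to l = 4.
|L| = ℏ√(4·5) = 2√5 ℏ ≈ 4.472ℏ.
|L| − L_z,max = (2√5 − 4)ℏ ≈ 0.4721ℏ.
For m_l = -2: cos θ = -2/√20, θ ≈ 116.57°.

|L| = 2√5 ℏ ≈ 4.472ℏ; |L|−L_z,max ≈ 0.4721ℏ; θ(m_l=-2) ≈ 116.57°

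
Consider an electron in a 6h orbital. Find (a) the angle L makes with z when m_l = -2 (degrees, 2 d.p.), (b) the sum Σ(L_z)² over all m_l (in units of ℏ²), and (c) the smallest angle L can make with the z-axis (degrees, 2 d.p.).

6h means n = 6, l = 5.
For m_l = -2: cos θ = -2/√30, θ ≈ 111.42°.
Σ m_l² = 110, so Σ(L_z)² = 110 ℏ².
cos θ_min = 5/√30, so θ_min ≈ 24.09°.

θ(m_l=-2) ≈ 111.42°; Σ(L_z)² = 110 ℏ²; θ_min ≈ 24.09°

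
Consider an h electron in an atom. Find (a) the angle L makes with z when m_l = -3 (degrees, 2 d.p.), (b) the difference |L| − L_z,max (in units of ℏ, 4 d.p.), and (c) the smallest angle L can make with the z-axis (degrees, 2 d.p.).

θ(m_l=-3) ≈ 123.21°; |L|−L_z,max ≈ 0.4772ℏ; θ_min ≈ 24.09°

For an h orbital, l = 5.
For m_l = -3: cos θ = -3/√30, θ ≈ 123.21°.
|L| − L_z,max = (√30 − 5)ℏ ≈ 0.4772ℏ.
cos θ_min = 5/√30, so θ_min ≈ 24.09°.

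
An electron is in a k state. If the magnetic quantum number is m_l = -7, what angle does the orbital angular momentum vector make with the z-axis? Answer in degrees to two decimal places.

For a k orbital, l = 7.
|L|² = l(l+1)ℏ² = 56ℏ², so |L| = 2√14 ℏ.
L_z = m_l ℏ = −7ℏ.
cos θ = L_z/|L| = -7/√56, so θ ≈ 159.30°.

θ ≈ 159.30°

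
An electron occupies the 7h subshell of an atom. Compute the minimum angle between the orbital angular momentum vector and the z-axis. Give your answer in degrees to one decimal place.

For 7h, l = 5.
|L| = √(l(l+1)) ℏ = √30 ℏ.
The smallest angle corresponds to the largest L_z, i.e. m_l = l = 5, giving L_z = 5ℏ.
cos θ_min = 5/√30, so θ_min ≈ 24.1°.

θ_min ≈ 24.1°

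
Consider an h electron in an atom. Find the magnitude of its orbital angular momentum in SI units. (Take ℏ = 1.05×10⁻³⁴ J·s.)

|L| = 5.75×10⁻³⁴ J·s

An h state has l = 5.
|L| = ℏ√(l(l+1)) = ℏ√(5·6) = √30 ℏ
Numerically, |L| = 5.477 × (1.05×10⁻³⁴ J·s) = 5.75×10⁻³⁴ J·s.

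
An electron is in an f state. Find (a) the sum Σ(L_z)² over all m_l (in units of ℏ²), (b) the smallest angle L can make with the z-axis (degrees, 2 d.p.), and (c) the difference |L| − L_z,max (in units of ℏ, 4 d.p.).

Σ(L_z)² = 28 ℏ²; θ_min ≈ 30.00°; |L|−L_z,max ≈ 0.4641ℏ

An f state has l = 3.
Σ m_l² = 28, so Σ(L_z)² = 28 ℏ².
cos θ_min = 3/√12, so θ_min ≈ 30.00°.
|L| − L_z,max = (2√3 − 3)ℏ ≈ 0.4641ℏ.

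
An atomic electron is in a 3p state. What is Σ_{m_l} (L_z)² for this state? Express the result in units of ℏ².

For 3p, l = 1.
m_l runs from −1 to 1, i.e. {-1, 0, 1}.
Σ m_l² = l(l+1)(2l+1)/3 = 1·2·3/3 = 2.

Σ(L_z)² = 2 ℏ²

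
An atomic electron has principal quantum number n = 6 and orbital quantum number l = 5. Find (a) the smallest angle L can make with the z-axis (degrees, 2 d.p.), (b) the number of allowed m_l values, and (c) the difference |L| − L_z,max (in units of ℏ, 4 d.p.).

cos θ_min = 5/√30, so θ_min ≈ 24.09°.
There are 2l+1 = 11 values of m_l.
|L| − L_z,max = (√30 − 5)ℏ ≈ 0.4772ℏ.

θ_min ≈ 24.09°; 11 values; |L|−L_z,max ≈ 0.4772ℏ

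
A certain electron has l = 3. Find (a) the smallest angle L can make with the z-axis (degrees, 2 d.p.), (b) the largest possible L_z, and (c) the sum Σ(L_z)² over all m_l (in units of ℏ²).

θ_min ≈ 30.00°; L_z,max = 3ℏ; Σ(L_z)² = 28 ℏ²

cos θ_min = 3/√12, so θ_min ≈ 30.00°.
L_z,max = lℏ = 3ℏ.
Σ m_l² = 28, so Σ(L_z)² = 28 ℏ².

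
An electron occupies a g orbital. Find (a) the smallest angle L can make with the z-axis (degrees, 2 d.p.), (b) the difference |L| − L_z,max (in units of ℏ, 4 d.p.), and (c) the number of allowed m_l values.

θ_min ≈ 26.57°; |L|−L_z,max ≈ 0.4721ℏ; 9 values

For a g orbital, l = 4.
cos θ_min = 4/√20, so θ_min ≈ 26.57°.
|L| − L_z,max = (2√5 − 4)ℏ ≈ 0.4721ℏ.
There are 2l+1 = 9 values of m_l.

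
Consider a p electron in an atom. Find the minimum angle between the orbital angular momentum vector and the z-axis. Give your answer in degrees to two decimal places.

θ_min ≈ 45.00°

The letter p corresponds to l = 1.
|L| = ℏ√(l(l+1)) = √2 ℏ.
The smallest angle corresponds to the largest L_z, i.e. m_l = l = 1, giving L_z = 1ℏ.
cos θ_min = 1/√2, so θ_min ≈ 45.00°.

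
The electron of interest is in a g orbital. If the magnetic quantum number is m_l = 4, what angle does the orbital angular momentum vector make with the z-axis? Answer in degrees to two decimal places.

For a g orbital, l = 4.
|L| = √(l(l+1)) ℏ = 2√5 ℏ.
L_z = m_l ℏ = 4ℏ.
cos θ = L_z/|L| = 4/√20, so θ ≈ 26.57°.

θ ≈ 26.57°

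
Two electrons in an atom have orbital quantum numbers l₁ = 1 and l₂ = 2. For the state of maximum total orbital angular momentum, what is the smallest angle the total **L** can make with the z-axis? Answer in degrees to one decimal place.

θ_min ≈ 30.0°

By the triangle rule, |l₁ − l₂| ≤ L ≤ l₁ + l₂.
L ∈ {1, 2, 3}.
The maximum is L = 3, with |L_tot| = ℏ√(3·4) = 2√3 ℏ.
The minimum angle with z is arccos(3/√12) ≈ 30.0°.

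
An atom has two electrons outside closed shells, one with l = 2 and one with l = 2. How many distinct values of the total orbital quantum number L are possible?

5

L runs from |2 − 2| = 0 to 2 + 2 = 4.
L ∈ {0, 1, 2, 3, 4}.
That is 5 values.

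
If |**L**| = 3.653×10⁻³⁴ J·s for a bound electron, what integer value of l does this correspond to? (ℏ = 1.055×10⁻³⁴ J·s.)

Dividing by ℏ: |L|/ℏ ≈ 3.463.
l(l+1) ≈ 3.463² ≈ 11.99, so l = 3.

l = 3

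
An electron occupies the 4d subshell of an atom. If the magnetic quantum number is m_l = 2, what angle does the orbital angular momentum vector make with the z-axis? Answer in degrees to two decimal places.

θ ≈ 35.26°

The 4d subshell has l = 2.
|L| = ℏ√(l(l+1)) = √6 ℏ.
L_z = m_l ℏ = 2ℏ.
cos θ = L_z/|L| = 2/√6, so θ ≈ 35.26°.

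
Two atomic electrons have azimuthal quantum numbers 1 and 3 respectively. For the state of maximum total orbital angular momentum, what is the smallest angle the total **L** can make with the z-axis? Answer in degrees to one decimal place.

θ_min ≈ 26.6°

The total orbital quantum number L ranges from |l₁ − l₂| to l₁ + l₂ in integer steps.
Allowed values: L = 2, 3, 4.
The maximum is L = 4, with |L_tot| = ℏ√(4·5) = 2√5 ℏ.
The minimum angle with z is arccos(4/√20) ≈ 26.6°.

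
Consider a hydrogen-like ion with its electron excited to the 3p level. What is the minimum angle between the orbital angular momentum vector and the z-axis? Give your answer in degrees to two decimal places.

θ_min ≈ 45.00°

The 3p level has l = 1.
|L| = ℏ√(l(l+1)) = √2 ℏ.
The smallest angle corresponds to the largest L_z, i.e. m_l = l = 1, giving L_z = 1ℏ.
cos θ_min = 1/√2, so θ_min ≈ 45.00°.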